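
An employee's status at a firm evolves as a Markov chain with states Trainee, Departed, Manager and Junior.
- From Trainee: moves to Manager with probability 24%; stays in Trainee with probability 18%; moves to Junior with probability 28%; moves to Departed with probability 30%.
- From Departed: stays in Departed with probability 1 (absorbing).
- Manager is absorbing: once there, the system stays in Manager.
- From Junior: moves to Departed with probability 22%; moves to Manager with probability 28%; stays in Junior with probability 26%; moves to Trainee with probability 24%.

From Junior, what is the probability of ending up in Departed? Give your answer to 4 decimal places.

Let h(s) be the probability of absorption at Departed starting from transient state s. Then h(Departed) = 1 and h(Manager) = 0. By first-step analysis:
h(Trainee) = 0.18·h(Trainee) + 0.3·1 + 0.24·0 + 0.28·h(Junior)
h(Junior) = 0.24·h(Trainee) + 0.22·1 + 0.28·0 + 0.26·h(Junior)
Solving: h(Trainee) = 0.5256, h(Junior) = 0.4678.
Starting from Junior, the probability is 0.4678.

0.4678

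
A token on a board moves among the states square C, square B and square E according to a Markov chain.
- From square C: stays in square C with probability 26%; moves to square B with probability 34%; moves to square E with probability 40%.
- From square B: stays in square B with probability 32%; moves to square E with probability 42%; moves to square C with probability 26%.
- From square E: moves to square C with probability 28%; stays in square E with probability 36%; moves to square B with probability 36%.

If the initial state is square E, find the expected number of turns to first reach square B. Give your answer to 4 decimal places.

2.8208

Let t(s) be the expected number of turns to first reach square B from state s, with t(square B) = 0. Conditioning on the first turn:
t(square C) = 1 + 0.26·t(square C) + 0.4·t(square E)
t(square E) = 1 + 0.28·t(square C) + 0.36·t(square E)
Solving: t(square C) = 2.8761, t(square E) = 2.8208.
Expected turns from square E to square B: 2.8208.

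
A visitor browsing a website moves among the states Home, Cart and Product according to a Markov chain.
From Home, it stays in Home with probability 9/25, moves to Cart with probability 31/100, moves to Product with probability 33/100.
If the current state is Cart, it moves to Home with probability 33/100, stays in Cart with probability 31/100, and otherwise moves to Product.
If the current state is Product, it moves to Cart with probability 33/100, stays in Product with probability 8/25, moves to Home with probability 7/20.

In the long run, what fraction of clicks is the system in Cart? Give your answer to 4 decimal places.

Let the stationary distribution be π with π = πP and π_1 + π_2 + π_3 = 1.
π_1 = 0.36·π_1 + 0.33·π_2 + 0.35·π_3
π_2 = 0.31·π_1 + 0.31·π_2 + 0.33·π_3
Solving with the normalization constraint gives π = (0.3471, 0.3167, 0.3361).
So the stationary probability of Cart is 0.3167.

0.3167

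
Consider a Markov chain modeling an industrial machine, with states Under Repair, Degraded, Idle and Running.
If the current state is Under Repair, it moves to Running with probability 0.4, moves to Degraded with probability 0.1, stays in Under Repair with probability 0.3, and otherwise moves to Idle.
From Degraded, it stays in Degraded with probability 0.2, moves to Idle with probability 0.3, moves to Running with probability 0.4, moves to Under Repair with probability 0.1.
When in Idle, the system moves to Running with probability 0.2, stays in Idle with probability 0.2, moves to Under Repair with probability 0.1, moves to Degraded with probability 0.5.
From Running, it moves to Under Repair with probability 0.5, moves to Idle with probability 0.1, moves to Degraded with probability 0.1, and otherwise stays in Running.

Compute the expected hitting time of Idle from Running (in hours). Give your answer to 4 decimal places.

6.2428

Let t(s) be the expected number of hours to first reach Idle from state s, with t(Idle) = 0. Conditioning on the first hour:
t(Under Repair) = 1 + 0.3·t(Under Repair) + 0.1·t(Degraded) + 0.4·t(Running)
t(Degraded) = 1 + 0.1·t(Under Repair) + 0.2·t(Degraded) + 0.4·t(Running)
t(Running) = 1 + 0.5·t(Under Repair) + 0.1·t(Degraded) + 0.3·t(Running)
Solving: t(Under Repair) = 5.7225, t(Degraded) = 5.0867, t(Running) = 6.2428.
Expected hours from Running to Idle: 6.2428.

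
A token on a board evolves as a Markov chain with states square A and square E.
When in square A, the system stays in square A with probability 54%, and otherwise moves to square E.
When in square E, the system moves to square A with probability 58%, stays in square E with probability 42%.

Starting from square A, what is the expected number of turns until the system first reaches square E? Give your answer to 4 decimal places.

2.1739

Let t(s) be the expected number of turns to first reach square E from state s, with t(square E) = 0. Conditioning on the first turn:
t(square A) = 1 + 0.54·t(square A)
Solving: t(square A) = 2.1739.
Expected turns from square A to square E: 2.1739.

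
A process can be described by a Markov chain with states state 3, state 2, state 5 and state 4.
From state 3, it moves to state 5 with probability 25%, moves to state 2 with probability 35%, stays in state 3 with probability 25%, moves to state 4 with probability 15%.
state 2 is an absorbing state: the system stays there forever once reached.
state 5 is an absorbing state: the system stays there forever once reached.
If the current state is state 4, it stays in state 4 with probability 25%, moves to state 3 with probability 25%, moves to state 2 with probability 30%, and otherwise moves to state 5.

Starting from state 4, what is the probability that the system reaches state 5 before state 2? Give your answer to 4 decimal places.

Let h(s) be the probability of absorption at state 5 starting from transient state s. Then h(state 5) = 1 and h(state 2) = 0. By first-step analysis:
h(state 3) = 0.25·h(state 3) + 0.35·0 + 0.25·1 + 0.15·h(state 4)
h(state 4) = 0.25·h(state 3) + 0.3·0 + 0.2·1 + 0.25·h(state 4)
Solving: h(state 3) = 0.4143, h(state 4) = 0.4048.
Starting from state 4, the probability is 0.4048.

0.4048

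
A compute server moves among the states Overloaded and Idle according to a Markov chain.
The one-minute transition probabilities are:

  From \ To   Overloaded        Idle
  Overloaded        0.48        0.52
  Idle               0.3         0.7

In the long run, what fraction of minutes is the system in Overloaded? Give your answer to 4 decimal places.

0.3659

Let the stationary distribution be π with π = πP and π_1 + π_2 = 1.
π_1 = 0.48·π_1 + 0.3·π_2
Solving with the normalization constraint gives π = (0.3659, 0.6341).
So the stationary probability of Overloaded is 0.3659.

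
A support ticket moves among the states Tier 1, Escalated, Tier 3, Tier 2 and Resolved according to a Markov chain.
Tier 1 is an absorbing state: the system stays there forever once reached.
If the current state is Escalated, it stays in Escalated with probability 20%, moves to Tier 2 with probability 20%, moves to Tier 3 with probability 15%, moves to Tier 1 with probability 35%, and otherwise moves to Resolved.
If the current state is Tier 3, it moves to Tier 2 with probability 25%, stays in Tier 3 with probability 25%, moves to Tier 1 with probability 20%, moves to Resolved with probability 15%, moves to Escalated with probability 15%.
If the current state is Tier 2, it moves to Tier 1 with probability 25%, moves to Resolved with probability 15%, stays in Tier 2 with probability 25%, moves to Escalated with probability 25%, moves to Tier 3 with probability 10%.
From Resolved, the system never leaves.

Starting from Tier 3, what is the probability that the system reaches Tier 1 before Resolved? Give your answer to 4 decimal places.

Let h(s) be the probability of absorption at Tier 1 starting from transient state s. Then h(Tier 1) = 1 and h(Resolved) = 0. By first-step analysis:
h(Escalated) = 0.35·1 + 0.2·h(Escalated) + 0.15·h(Tier 3) + 0.2·h(Tier 2) + 0.1·0
h(Tier 3) = 0.2·1 + 0.15·h(Escalated) + 0.25·h(Tier 3) + 0.25·h(Tier 2) + 0.15·0
h(Tier 2) = 0.25·1 + 0.25·h(Escalated) + 0.1·h(Tier 3) + 0.25·h(Tier 2) + 0.15·0
Solving: h(Escalated) = 0.7199, h(Tier 3) = 0.6297, h(Tier 2) = 0.6573.
Starting from Tier 3, the probability is 0.6297.

0.6297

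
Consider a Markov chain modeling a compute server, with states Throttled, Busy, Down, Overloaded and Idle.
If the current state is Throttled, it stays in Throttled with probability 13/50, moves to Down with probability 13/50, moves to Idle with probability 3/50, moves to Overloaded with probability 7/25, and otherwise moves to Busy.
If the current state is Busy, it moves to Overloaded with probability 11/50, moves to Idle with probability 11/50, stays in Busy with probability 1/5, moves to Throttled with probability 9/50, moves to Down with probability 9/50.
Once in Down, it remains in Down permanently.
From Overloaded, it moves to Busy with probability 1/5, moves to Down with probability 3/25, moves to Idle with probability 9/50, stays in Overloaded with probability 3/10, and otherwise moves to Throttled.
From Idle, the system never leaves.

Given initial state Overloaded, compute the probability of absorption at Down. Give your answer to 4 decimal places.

0.4970

Let h(s) be the probability of absorption at Down starting from transient state s. Then h(Down) = 1 and h(Idle) = 0. By first-step analysis:
h(Throttled) = 0.26·h(Throttled) + 0.14·h(Busy) + 0.26·1 + 0.28·h(Overloaded) + 0.06·0
h(Busy) = 0.18·h(Throttled) + 0.2·h(Busy) + 0.18·1 + 0.22·h(Overloaded) + 0.22·0
h(Overloaded) = 0.2·h(Throttled) + 0.2·h(Busy) + 0.12·1 + 0.3·h(Overloaded) + 0.18·0
Solving: h(Throttled) = 0.6348, h(Busy) = 0.5045, h(Overloaded) = 0.4970.
Starting from Overloaded, the probability is 0.4970.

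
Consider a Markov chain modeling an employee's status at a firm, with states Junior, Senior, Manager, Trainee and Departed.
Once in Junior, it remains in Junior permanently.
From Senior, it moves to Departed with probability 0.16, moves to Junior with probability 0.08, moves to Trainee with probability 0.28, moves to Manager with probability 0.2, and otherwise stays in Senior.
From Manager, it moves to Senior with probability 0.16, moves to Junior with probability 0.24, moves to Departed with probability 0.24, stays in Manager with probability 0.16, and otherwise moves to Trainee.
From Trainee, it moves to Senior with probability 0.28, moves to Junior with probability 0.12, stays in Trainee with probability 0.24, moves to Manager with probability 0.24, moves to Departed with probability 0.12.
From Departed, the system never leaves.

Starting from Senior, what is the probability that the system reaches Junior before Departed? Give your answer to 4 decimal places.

Let h(s) be the probability of absorption at Junior starting from transient state s. Then h(Junior) = 1 and h(Departed) = 0. By first-step analysis:
h(Senior) = 0.08·1 + 0.28·h(Senior) + 0.2·h(Manager) + 0.28·h(Trainee) + 0.16·0
h(Manager) = 0.24·1 + 0.16·h(Senior) + 0.16·h(Manager) + 0.2·h(Trainee) + 0.24·0
h(Trainee) = 0.12·1 + 0.28·h(Senior) + 0.24·h(Manager) + 0.24·h(Trainee) + 0.12·0
Solving: h(Senior) = 0.4245, h(Manager) = 0.4773, h(Trainee) = 0.4650.
Starting from Senior, the probability is 0.4245.

0.4245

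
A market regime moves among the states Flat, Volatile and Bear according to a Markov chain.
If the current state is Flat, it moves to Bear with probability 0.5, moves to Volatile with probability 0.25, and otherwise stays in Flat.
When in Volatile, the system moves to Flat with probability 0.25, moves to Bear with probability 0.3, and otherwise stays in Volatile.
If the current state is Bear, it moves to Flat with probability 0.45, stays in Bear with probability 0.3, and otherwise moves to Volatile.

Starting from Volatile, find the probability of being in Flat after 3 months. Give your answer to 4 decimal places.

0.3200

Propagate the distribution vector 3 months from Volatile.
After 0 months: (0.0000, 1.0000, 0.0000)
After 1 month: (0.2500, 0.4500, 0.3000)
After 2 months: (0.3100, 0.3400, 0.3500)
After 3 months: (0.3200, 0.3180, 0.3620)
P(in Flat after 3 months) = 0.3200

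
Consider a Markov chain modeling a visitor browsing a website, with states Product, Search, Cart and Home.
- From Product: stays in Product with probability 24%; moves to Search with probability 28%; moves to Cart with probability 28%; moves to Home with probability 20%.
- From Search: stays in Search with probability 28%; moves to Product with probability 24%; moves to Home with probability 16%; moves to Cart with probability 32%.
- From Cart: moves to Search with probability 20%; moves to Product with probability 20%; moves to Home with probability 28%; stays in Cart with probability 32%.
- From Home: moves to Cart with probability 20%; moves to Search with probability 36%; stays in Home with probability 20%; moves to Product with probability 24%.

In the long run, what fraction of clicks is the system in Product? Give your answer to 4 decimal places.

0.2286

Let the stationary distribution be π with π = πP and π_1 + π_2 + π_3 + π_4 = 1.
π_1 = 0.24·π_1 + 0.24·π_2 + 0.2·π_3 + 0.24·π_4
π_2 = 0.28·π_1 + 0.28·π_2 + 0.2·π_3 + 0.36·π_4
π_3 = 0.28·π_1 + 0.32·π_2 + 0.32·π_3 + 0.2·π_4
Solving with the normalization constraint gives π = (0.2286, 0.2741, 0.2854, 0.2119).
So the stationary probability of Product is 0.2286.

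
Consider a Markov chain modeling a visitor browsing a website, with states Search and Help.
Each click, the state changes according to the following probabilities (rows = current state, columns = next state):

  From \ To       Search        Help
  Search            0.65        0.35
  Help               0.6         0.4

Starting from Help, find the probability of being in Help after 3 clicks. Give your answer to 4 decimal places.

Propagate the distribution vector 3 clicks from Help.
After 0 clicks: (0.0000, 1.0000)
After 1 click: (0.6000, 0.4000)
After 2 clicks: (0.6300, 0.3700)
After 3 clicks: (0.6315, 0.3685)
P(in Help after 3 clicks) = 0.3685

0.3685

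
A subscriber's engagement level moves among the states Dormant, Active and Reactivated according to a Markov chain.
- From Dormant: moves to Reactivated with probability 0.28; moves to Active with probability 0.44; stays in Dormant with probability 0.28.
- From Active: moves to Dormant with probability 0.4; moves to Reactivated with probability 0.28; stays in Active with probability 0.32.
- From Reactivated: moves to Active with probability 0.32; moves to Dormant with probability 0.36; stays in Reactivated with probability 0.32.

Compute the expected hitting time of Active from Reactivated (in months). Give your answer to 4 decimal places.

2.7778

Let t(s) be the expected number of months to first reach Active from state s, with t(Active) = 0. Conditioning on the first month:
t(Dormant) = 1 + 0.28·t(Dormant) + 0.28·t(Reactivated)
t(Reactivated) = 1 + 0.36·t(Dormant) + 0.32·t(Reactivated)
Solving: t(Dormant) = 2.4691, t(Reactivated) = 2.7778.
Expected months from Reactivated to Active: 2.7778.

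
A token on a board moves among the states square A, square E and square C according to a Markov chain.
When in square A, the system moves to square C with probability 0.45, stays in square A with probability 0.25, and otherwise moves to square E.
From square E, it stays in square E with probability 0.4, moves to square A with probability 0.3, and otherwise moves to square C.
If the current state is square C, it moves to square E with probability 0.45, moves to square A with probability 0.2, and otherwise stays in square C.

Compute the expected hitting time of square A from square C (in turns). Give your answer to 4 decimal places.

4.1176

Let t(s) be the expected number of turns to first reach square A from state s, with t(square A) = 0. Conditioning on the first turn:
t(square E) = 1 + 0.4·t(square E) + 0.3·t(square C)
t(square C) = 1 + 0.45·t(square E) + 0.35·t(square C)
Solving: t(square E) = 3.7255, t(square C) = 4.1176.
Expected turns from square C to square A: 4.1176.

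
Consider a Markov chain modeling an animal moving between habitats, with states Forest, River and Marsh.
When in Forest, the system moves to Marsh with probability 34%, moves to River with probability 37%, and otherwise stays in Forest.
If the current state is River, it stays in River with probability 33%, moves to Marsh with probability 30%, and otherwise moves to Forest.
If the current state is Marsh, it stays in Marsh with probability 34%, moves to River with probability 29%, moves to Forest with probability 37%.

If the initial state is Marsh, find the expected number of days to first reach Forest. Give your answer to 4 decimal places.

2.7027

Let t(s) be the expected number of days to first reach Forest from state s, with t(Forest) = 0. Conditioning on the first day:
t(River) = 1 + 0.33·t(River) + 0.3·t(Marsh)
t(Marsh) = 1 + 0.29·t(River) + 0.34·t(Marsh)
Solving: t(River) = 2.7027, t(Marsh) = 2.7027.
Expected days from Marsh to Forest: 2.7027.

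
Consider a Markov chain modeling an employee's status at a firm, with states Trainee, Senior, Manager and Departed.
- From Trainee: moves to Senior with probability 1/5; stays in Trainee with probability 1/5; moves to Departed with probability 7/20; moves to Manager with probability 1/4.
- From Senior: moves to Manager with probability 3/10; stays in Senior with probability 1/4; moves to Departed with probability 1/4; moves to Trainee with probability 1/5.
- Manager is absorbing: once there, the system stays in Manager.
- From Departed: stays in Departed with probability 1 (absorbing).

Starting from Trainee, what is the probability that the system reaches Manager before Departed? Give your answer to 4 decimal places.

Let h(s) be the probability of absorption at Manager starting from transient state s. Then h(Manager) = 1 and h(Departed) = 0. By first-step analysis:
h(Trainee) = 0.2·h(Trainee) + 0.2·h(Senior) + 0.25·1 + 0.35·0
h(Senior) = 0.2·h(Trainee) + 0.25·h(Senior) + 0.3·1 + 0.25·0
Solving: h(Trainee) = 0.4420, h(Senior) = 0.5179.
Starting from Trainee, the probability is 0.4420.

0.4420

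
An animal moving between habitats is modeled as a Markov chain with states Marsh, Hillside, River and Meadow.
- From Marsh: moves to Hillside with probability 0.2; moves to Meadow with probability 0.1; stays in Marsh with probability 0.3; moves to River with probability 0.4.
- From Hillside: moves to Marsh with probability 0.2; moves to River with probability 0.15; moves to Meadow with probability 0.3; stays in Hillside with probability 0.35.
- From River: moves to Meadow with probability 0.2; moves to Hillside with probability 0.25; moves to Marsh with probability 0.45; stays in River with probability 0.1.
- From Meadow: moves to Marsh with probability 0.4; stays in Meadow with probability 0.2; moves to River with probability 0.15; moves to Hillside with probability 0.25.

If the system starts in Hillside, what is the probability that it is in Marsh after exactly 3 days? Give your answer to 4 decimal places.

Propagate the distribution vector 3 days from Hillside.
After 0 days: (0.0000, 1.0000, 0.0000, 0.0000)
After 1 day: (0.2000, 0.3500, 0.1500, 0.3000)
After 2 days: (0.3175, 0.2750, 0.1925, 0.2150)
After 3 days: (0.3229, 0.2616, 0.2198, 0.1958)
P(in Marsh after 3 days) = 0.3229

0.3229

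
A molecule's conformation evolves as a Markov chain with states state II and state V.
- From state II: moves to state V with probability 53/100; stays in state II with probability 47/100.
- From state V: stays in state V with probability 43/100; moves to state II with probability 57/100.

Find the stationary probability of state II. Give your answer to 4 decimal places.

0.5182

Let the stationary distribution be π with π = πP and π_1 + π_2 = 1.
π_1 = 0.47·π_1 + 0.57·π_2
Solving with the normalization constraint gives π = (0.5182, 0.4818).
So the stationary probability of state II is 0.5182.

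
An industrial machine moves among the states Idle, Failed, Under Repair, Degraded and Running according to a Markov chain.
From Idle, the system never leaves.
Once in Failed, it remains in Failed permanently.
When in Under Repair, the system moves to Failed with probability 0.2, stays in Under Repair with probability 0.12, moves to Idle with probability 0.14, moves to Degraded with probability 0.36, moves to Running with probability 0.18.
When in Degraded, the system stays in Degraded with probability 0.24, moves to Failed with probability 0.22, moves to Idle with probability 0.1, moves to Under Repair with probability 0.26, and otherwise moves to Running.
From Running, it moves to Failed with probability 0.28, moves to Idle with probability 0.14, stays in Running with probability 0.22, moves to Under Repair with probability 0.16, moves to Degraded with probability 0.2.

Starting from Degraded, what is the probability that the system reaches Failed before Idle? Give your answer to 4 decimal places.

0.6619

Let h(s) be the probability of absorption at Failed starting from transient state s. Then h(Failed) = 1 and h(Idle) = 0. By first-step analysis:
h(Under Repair) = 0.14·0 + 0.2·1 + 0.12·h(Under Repair) + 0.36·h(Degraded) + 0.18·h(Running)
h(Degraded) = 0.1·0 + 0.22·1 + 0.26·h(Under Repair) + 0.24·h(Degraded) + 0.18·h(Running)
h(Running) = 0.14·0 + 0.28·1 + 0.16·h(Under Repair) + 0.2·h(Degraded) + 0.22·h(Running)
Solving: h(Under Repair) = 0.6327, h(Degraded) = 0.6619, h(Running) = 0.6585.
Starting from Degraded, the probability is 0.6619.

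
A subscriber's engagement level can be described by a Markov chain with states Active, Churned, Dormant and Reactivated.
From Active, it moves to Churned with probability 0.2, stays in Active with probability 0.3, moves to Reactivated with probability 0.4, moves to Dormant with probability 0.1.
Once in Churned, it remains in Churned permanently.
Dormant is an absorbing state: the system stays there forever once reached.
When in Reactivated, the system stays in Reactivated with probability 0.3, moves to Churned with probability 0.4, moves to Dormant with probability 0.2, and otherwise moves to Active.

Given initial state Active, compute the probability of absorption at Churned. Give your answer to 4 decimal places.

Let h(s) be the probability of absorption at Churned starting from transient state s. Then h(Churned) = 1 and h(Dormant) = 0. By first-step analysis:
h(Active) = 0.3·h(Active) + 0.2·1 + 0.1·0 + 0.4·h(Reactivated)
h(Reactivated) = 0.1·h(Active) + 0.4·1 + 0.2·0 + 0.3·h(Reactivated)
Solving: h(Active) = 0.6667, h(Reactivated) = 0.6667.
Starting from Active, the probability is 0.6667.

0.6667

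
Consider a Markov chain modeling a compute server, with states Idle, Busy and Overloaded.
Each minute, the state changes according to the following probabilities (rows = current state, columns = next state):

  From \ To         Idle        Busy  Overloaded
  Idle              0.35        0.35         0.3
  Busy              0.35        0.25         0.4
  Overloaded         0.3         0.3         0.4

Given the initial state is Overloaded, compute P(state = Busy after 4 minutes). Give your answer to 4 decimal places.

Propagate the distribution vector 4 minutes from Overloaded.
After 0 minutes: (0.0000, 0.0000, 1.0000)
After 1 minute: (0.3000, 0.3000, 0.4000)
After 2 minutes: (0.3300, 0.3000, 0.3700)
After 3 minutes: (0.3315, 0.3015, 0.3670)
After 4 minutes: (0.3317, 0.3015, 0.3669)
P(in Busy after 4 minutes) = 0.3015

0.3015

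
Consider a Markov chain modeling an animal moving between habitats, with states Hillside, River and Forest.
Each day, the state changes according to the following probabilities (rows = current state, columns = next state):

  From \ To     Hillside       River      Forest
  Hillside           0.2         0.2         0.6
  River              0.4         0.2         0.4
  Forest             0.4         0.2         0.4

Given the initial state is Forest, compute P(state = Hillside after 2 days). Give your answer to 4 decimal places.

0.3200

Sum over the intermediate state after 1 day:
P = P(Forest→Hillside)·P(Hillside→Hillside) + P(Forest→River)·P(River→Hillside) + P(Forest→Forest)·P(Forest→Hillside)
  = 0.4×0.2 + 0.2×0.4 + 0.4×0.4
  = 0.0800 + 0.0800 + 0.1600 = 0.3200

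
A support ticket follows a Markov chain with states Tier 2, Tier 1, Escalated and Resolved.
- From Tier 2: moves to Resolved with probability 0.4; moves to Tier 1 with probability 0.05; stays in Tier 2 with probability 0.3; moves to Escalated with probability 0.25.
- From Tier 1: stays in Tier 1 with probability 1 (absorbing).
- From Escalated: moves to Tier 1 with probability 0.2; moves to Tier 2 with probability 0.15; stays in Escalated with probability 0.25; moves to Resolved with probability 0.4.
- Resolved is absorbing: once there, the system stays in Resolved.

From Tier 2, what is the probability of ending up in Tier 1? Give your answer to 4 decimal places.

Let h(s) be the probability of absorption at Tier 1 starting from transient state s. Then h(Tier 1) = 1 and h(Resolved) = 0. By first-step analysis:
h(Tier 2) = 0.3·h(Tier 2) + 0.05·1 + 0.25·h(Escalated) + 0.4·0
h(Escalated) = 0.15·h(Tier 2) + 0.2·1 + 0.25·h(Escalated) + 0.4·0
Solving: h(Tier 2) = 0.1795, h(Escalated) = 0.3026.
Starting from Tier 2, the probability is 0.1795.

0.1795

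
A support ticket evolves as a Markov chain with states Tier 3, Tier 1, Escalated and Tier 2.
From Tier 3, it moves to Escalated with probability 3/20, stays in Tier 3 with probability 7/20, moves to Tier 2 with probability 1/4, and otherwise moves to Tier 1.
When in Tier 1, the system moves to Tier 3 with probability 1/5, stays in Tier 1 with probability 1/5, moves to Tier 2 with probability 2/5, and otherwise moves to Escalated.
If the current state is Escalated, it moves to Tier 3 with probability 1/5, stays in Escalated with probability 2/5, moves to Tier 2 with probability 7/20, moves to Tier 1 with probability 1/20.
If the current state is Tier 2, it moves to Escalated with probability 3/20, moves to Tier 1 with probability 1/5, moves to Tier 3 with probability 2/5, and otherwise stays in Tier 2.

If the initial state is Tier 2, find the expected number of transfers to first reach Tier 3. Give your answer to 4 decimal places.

3.0855

Let t(s) be the expected number of transfers to first reach Tier 3 from state s, with t(Tier 3) = 0. Conditioning on the first transfer:
t(Tier 1) = 1 + 0.2·t(Tier 1) + 0.2·t(Escalated) + 0.4·t(Tier 2)
t(Escalated) = 1 + 0.05·t(Tier 1) + 0.4·t(Escalated) + 0.35·t(Tier 2)
t(Tier 2) = 1 + 0.2·t(Tier 1) + 0.15·t(Escalated) + 0.25·t(Tier 2)
Solving: t(Tier 1) = 3.7373, t(Escalated) = 3.7780, t(Tier 2) = 3.0855.
Expected transfers from Tier 2 to Tier 3: 3.0855.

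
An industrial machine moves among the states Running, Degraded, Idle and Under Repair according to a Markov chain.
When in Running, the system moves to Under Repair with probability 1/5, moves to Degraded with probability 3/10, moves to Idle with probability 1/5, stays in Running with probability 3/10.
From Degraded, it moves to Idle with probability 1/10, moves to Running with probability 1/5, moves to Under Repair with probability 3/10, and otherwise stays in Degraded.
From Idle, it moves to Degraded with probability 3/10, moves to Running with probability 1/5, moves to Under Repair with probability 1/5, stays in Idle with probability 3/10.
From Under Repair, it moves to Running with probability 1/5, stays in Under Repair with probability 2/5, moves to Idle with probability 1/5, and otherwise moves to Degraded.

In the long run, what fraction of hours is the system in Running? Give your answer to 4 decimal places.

0.2222

Let the stationary distribution be π with π = πP and π_1 + π_2 + π_3 + π_4 = 1.
π_1 = 0.3·π_1 + 0.2·π_2 + 0.2·π_3 + 0.2·π_4
π_2 = 0.3·π_1 + 0.4·π_2 + 0.3·π_3 + 0.2·π_4
π_3 = 0.2·π_1 + 0.1·π_2 + 0.3·π_3 + 0.2·π_4
Solving with the normalization constraint gives π = (0.2222, 0.3014, 0.1887, 0.2877).
So the stationary probability of Running is 0.2222.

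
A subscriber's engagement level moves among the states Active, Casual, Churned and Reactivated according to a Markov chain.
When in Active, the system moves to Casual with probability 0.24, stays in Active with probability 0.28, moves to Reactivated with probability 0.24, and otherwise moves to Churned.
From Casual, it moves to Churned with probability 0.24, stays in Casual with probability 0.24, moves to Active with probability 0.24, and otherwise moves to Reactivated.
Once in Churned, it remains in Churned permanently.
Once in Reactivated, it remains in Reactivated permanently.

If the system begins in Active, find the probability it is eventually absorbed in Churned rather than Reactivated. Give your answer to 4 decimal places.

Let h(s) be the probability of absorption at Churned starting from transient state s. Then h(Churned) = 1 and h(Reactivated) = 0. By first-step analysis:
h(Active) = 0.28·h(Active) + 0.24·h(Casual) + 0.24·1 + 0.24·0
h(Casual) = 0.24·h(Active) + 0.24·h(Casual) + 0.24·1 + 0.28·0
Solving: h(Active) = 0.4902, h(Casual) = 0.4706.
Starting from Active, the probability is 0.4902.

0.4902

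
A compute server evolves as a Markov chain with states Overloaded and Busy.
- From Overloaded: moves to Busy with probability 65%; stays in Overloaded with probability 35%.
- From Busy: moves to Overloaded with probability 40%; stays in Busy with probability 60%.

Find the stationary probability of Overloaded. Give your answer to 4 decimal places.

Let the stationary distribution be π with π = πP and π_1 + π_2 = 1.
π_1 = 0.35·π_1 + 0.4·π_2
Solving with the normalization constraint gives π = (0.3810, 0.6190).
So the stationary probability of Overloaded is 0.3810.

0.3810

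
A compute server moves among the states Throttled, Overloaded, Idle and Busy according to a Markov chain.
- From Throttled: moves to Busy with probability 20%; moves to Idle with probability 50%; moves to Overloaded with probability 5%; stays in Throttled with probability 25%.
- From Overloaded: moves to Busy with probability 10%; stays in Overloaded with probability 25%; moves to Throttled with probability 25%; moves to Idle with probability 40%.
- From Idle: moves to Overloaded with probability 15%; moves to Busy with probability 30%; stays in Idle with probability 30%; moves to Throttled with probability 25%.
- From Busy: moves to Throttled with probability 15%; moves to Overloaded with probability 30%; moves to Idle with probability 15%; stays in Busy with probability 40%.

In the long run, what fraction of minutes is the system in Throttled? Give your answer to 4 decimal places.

0.2233

Let the stationary distribution be π with π = πP and π_1 + π_2 + π_3 + π_4 = 1.
π_1 = 0.25·π_1 + 0.25·π_2 + 0.25·π_3 + 0.15·π_4
π_2 = 0.05·π_1 + 0.25·π_2 + 0.15·π_3 + 0.3·π_4
π_3 = 0.5·π_1 + 0.4·π_2 + 0.3·π_3 + 0.15·π_4
Solving with the normalization constraint gives π = (0.2233, 0.1864, 0.3232, 0.2671).
So the stationary probability of Throttled is 0.2233.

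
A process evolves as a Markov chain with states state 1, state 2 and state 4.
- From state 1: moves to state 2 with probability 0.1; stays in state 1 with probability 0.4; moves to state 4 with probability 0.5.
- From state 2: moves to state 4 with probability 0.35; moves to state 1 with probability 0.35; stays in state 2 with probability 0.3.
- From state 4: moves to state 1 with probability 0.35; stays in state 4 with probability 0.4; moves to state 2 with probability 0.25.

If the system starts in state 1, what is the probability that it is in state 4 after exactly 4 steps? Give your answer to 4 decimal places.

0.4266

Propagate the distribution vector 4 steps from state 1.
After 0 steps: (1.0000, 0.0000, 0.0000)
After 1 step: (0.4000, 0.1000, 0.5000)
After 2 steps: (0.3700, 0.1950, 0.4350)
After 3 steps: (0.3685, 0.2043, 0.4273)
After 4 steps: (0.3684, 0.2049, 0.4266)
P(in state 4 after 4 steps) = 0.4266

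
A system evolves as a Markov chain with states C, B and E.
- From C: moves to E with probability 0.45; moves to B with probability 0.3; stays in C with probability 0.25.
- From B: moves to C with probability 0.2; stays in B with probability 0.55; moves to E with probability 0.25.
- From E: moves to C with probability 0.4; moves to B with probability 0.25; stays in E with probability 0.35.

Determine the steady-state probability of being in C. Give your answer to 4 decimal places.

Let the stationary distribution be π with π = πP and π_1 + π_2 + π_3 = 1.
π_1 = 0.25·π_1 + 0.2·π_2 + 0.4·π_3
π_2 = 0.3·π_1 + 0.55·π_2 + 0.25·π_3
Solving with the normalization constraint gives π = (0.2822, 0.3773, 0.3405).
So the stationary probability of C is 0.2822.

0.2822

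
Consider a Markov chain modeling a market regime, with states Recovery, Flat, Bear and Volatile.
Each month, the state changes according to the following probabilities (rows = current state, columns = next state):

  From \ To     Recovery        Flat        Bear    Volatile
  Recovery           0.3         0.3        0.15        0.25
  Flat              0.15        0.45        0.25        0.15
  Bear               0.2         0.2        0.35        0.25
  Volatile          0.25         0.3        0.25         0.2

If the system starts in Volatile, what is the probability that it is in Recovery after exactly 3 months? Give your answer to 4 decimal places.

0.2165

Propagate the distribution vector 3 months from Volatile.
After 0 months: (0.0000, 0.0000, 0.0000, 1.0000)
After 1 month: (0.2500, 0.3000, 0.2500, 0.2000)
After 2 months: (0.2200, 0.3200, 0.2500, 0.2100)
After 3 months: (0.2165, 0.3230, 0.2530, 0.2075)
P(in Recovery after 3 months) = 0.2165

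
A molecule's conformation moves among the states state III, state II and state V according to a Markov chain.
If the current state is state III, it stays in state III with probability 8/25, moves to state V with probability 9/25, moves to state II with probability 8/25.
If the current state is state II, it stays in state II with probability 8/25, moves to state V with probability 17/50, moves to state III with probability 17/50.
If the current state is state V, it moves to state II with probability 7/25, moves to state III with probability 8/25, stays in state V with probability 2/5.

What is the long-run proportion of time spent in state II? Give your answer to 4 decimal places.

Let the stationary distribution be π with π = πP and π_1 + π_2 + π_3 = 1.
π_1 = 0.32·π_1 + 0.34·π_2 + 0.32·π_3
π_2 = 0.32·π_1 + 0.32·π_2 + 0.28·π_3
Solving with the normalization constraint gives π = (0.3261, 0.3053, 0.3686).
So the stationary probability of state II is 0.3053.

0.3053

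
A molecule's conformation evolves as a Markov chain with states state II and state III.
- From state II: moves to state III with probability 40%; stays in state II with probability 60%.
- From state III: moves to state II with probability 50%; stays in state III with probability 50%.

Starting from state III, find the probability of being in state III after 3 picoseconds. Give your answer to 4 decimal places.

0.4450

Propagate the distribution vector 3 picoseconds from state III.
After 0 picoseconds: (0.0000, 1.0000)
After 1 picosecond: (0.5000, 0.5000)
After 2 picoseconds: (0.5500, 0.4500)
After 3 picoseconds: (0.5550, 0.4450)
P(in state III after 3 picoseconds) = 0.4450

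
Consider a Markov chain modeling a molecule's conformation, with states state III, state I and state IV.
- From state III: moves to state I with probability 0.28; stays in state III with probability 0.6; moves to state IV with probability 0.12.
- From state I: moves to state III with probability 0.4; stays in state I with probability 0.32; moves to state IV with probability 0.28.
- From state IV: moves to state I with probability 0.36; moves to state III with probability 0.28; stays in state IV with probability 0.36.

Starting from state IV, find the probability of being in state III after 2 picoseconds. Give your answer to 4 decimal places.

Sum over the intermediate state after 1 picosecond:
P = P(state IV→state III)·P(state III→state III) + P(state IV→state I)·P(state I→state III) + P(state IV→state IV)·P(state IV→state III)
  = 0.28×0.6 + 0.36×0.4 + 0.36×0.28
  = 0.1680 + 0.1440 + 0.1008 = 0.4128

0.4128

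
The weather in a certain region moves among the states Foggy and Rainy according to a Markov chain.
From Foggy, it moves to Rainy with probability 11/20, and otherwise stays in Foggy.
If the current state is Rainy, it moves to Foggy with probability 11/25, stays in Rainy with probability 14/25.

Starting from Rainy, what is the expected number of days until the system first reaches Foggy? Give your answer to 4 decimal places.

Let t(s) be the expected number of days to first reach Foggy from state s, with t(Foggy) = 0. Conditioning on the first day:
t(Rainy) = 1 + 0.56·t(Rainy)
Solving: t(Rainy) = 2.2727.
Expected days from Rainy to Foggy: 2.2727.

2.2727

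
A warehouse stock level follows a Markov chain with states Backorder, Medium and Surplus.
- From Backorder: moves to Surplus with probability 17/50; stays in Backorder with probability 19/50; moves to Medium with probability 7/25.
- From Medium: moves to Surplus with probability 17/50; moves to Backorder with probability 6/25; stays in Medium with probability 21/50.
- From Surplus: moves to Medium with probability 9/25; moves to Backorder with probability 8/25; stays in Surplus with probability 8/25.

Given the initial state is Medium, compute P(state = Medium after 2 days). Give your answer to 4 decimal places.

0.3660

Sum over the intermediate state after 1 day:
P = P(Medium→Backorder)·P(Backorder→Medium) + P(Medium→Medium)·P(Medium→Medium) + P(Medium→Surplus)·P(Surplus→Medium)
  = 0.24×0.28 + 0.42×0.42 + 0.34×0.36
  = 0.0672 + 0.1764 + 0.1224 = 0.3660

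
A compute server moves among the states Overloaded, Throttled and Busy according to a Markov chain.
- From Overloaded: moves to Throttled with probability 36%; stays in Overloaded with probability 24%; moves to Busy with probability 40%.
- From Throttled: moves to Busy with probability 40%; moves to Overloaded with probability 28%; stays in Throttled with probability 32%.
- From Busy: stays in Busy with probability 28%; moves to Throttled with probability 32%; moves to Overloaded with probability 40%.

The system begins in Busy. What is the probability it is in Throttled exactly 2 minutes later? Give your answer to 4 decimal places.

0.3360

Sum over the intermediate state after 1 minute:
P = P(Busy→Overloaded)·P(Overloaded→Throttled) + P(Busy→Throttled)·P(Throttled→Throttled) + P(Busy→Busy)·P(Busy→Throttled)
  = 0.4×0.36 + 0.32×0.32 + 0.28×0.32
  = 0.1440 + 0.1024 + 0.0896 = 0.3360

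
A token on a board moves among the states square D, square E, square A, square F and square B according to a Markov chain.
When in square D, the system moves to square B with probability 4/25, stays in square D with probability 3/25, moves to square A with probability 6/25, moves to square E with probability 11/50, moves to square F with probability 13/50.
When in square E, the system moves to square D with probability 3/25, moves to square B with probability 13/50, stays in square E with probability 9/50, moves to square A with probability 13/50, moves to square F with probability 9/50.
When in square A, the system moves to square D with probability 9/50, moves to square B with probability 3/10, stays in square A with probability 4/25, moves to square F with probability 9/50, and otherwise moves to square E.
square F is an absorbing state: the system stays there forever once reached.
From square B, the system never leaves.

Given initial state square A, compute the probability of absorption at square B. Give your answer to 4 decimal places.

0.5837

Let h(s) be the probability of absorption at square B starting from transient state s. Then h(square B) = 1 and h(square F) = 0. By first-step analysis:
h(square D) = 0.12·h(square D) + 0.22·h(square E) + 0.24·h(square A) + 0.26·0 + 0.16·1
h(square E) = 0.12·h(square D) + 0.18·h(square E) + 0.26·h(square A) + 0.18·0 + 0.26·1
h(square A) = 0.18·h(square D) + 0.18·h(square E) + 0.16·h(square A) + 0.18·0 + 0.3·1
Solving: h(square D) = 0.4843, h(square E) = 0.5730, h(square A) = 0.5837.
Starting from square A, the probability is 0.5837.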